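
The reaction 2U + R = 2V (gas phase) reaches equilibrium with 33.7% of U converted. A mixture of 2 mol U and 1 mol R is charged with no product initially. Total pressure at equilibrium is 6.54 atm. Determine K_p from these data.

Let X = conversion of U (basis 2 mol U); extent of reaction ξ = X.
At extent ξ: n_U = 2 − 2X; n_R = 1 − X; n_V = 2X.
Total moles n_T = 3 − X.
At X = 0.337: n_U = 1.33, n_R = 0.663, n_V = 0.674, n_T = 2.66.
p_i = (n_i/n_T)·P. K_p = p_V^2 / (p_U^2 p_R) = 0.159 atm^-1.

K_p = 0.159 atm^-1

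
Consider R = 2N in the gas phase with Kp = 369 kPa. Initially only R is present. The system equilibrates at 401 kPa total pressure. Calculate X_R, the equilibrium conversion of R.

Take 1 mol R as basis and let X be its fractional conversion, so ξ = X.
Mole table: n_R = 1 − X; n_N = 2X.
n_T = Σnᵢ = 1 + X.
With p_i = (n_i/n_T)P, Kp = p_N^2 / (p_R).
Equating to 369 kPa and solving on 0 < X < 1: X = 0.432.

X = 0.432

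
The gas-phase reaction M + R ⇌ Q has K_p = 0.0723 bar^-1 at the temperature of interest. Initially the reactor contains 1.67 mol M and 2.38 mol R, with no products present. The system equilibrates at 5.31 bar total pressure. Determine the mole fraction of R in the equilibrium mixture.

Take 1.67 mol M as basis and let X be its fractional conversion, so ξ = 1.67X.
At extent ξ: n_M = 1.67 − 1.67X; n_R = 2.38 − 1.67X; n_Q = 1.67X.
Total moles n_T = 4.05 − 1.67X.
With p_i = (n_i/n_T)P, K_p = p_Q / (p_M p_R).
Substituting and setting equal to 0.0723 bar^-1 gives a polynomial in X; the root in (0,1) is X = 0.176.
Then n_R = 2.09, n_T = 3.76, so y_R = 0.555.

y_R = 0.555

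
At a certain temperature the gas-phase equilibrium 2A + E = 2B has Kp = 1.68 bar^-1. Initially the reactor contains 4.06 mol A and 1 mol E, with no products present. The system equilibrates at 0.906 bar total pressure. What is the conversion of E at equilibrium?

Take 1 mol E as basis and let X be its fractional conversion, so ξ = X.
Species balance: n_A = 4.06 − 2X; n_E = 1 − X; n_B = 2X.
n_T = Σnᵢ = 5.06 − X.
Mole fractions y_i = n_i/n_T; Kp = p_B^2 / (p_A^2 p_E) with p_i = y_i·P.
Equating to 1.68 bar^-1 and solving on 0 < X < 1: X = 0.564.

X = 0.564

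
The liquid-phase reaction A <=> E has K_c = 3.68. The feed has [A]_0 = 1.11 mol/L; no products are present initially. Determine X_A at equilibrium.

X = 0.786

Let X = conversion of A; extent ξ = 1.11·X mol/L.
Concentrations: [A] = 1.11 − 1.11X; [E] = 1.11X.
K_c = [E] / ([A]).
Solving K_c = 3.68 for X ∈ (0,1): X = 0.786.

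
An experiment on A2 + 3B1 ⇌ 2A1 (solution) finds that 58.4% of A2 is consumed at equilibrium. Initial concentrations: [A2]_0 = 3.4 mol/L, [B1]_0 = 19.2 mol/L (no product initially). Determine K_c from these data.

K_c = 0.0048 (mol/L)^-2

Let X = conversion of A2.
Concentrations: [A2] = 3.4 − 3.4X; [B1] = 19.2 − 10.2X; [A1] = 6.8X.
At X = 0.584: [A2] = 1.41, [B1] = 13.2, [A1] = 3.97.
K_c = [A1]^2 / ([A2] [B1]^3) = 0.0048 (mol/L)^-2.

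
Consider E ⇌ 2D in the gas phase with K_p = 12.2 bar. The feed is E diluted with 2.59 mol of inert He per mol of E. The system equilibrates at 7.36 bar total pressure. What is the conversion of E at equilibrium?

Basis: 1 mol E initially; let X = conversion of E. Extent ξ = X.
Moles: n_E = 1 − X; n_D = 2X; n_I = 2.59 (inert).
Summing: n_T = 3.59 + X.
Mole fractions y_i = n_i/n_T; K_p = p_D^2 / (p_E) with p_i = y_i·P.
This yields a degree-2 equation in X; solving on (0,1), X = 0.714.

X = 0.714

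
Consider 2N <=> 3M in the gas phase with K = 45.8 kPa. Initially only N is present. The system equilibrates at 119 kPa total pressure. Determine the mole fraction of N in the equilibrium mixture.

Basis: 1 mol N initially; let X = conversion of N. Extent ξ = 0.5X.
Species balance: n_N = 1 − X; n_M = 1.5X.
Total moles n_T = 1 + 0.5X.
Mole fractions y_i = n_i/n_T; K = p_M^3 / (p_N^2) with p_i = y_i·P.
This yields a degree-3 equation in X; solving on (0,1), X = 0.375.
Then n_N = 0.625, n_T = 1.19, so y_N = 0.526.

y_N = 0.526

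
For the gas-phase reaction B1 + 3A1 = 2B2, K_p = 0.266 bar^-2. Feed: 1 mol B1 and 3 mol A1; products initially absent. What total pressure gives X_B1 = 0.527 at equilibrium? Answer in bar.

P = 5.18 bar

Let X = conversion of B1 (basis 1 mol B1); extent of reaction ξ = X.
Mole table: n_B1 = 1 − X; n_A1 = 3 − 3X; n_B2 = 2X.
Total moles n_T = 4 − 2X.
K_p = p_B2^2 / (p_B1 p_A1^3) with p_i = (n_i/n_T)·P.
At X = 0.527: the mole-fraction product g(X) = Π y_i^ν_i = 7.134. Since K_p = g(X)·P^{-2}, P = (g/K_p)^(1/2) = (7.134/0.266)^(1/2) = 5.18 bar.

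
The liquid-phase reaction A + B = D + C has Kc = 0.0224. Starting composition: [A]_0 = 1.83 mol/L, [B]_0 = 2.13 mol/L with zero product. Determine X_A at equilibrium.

Let X = conversion of A; extent ξ = 1.83·X mol/L.
Concentrations: [A] = 1.83 − 1.83X; [B] = 2.13 − 1.83X; [D] = 1.83X; [C] = 1.83X.
Kc = [D] [C] / ([A] [B]).
Equating to 0.0224: the physical root is X = 0.140.

X = 0.140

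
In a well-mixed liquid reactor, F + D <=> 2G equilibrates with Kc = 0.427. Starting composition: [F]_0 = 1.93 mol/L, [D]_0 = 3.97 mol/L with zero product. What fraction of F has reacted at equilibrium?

Let X = conversion of F; extent ξ = 1.93·X mol/L.
Concentrations: [F] = 1.93 − 1.93X; [D] = 3.97 − 1.93X; [G] = 3.86X.
Kc = [G]^2 / ([F] [D]).
Solving Kc = 0.427 for X ∈ (0,1): X = 0.346.

X = 0.346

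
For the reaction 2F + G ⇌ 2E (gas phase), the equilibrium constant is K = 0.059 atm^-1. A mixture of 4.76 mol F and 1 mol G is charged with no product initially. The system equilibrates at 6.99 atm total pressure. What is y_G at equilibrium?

y_G = 0.109

Basis: 1 mol G initially; let X = conversion of G. Extent ξ = X.
Moles: n_F = 4.76 − 2X; n_G = 1 − X; n_E = 2X.
Total moles n_T = 5.76 − X.
With p_i = (n_i/n_T)P, K = p_E^2 / (p_F^2 p_G).
Equating to 0.059 atm^-1 and solving on 0 < X < 1: X = 0.417.
Then n_G = 0.583, n_T = 5.34, so y_G = 0.109.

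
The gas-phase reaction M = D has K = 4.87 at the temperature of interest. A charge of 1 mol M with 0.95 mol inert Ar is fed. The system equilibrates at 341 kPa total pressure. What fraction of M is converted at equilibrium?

X = 0.830

Take 1 mol M as basis and let X be its fractional conversion, so ξ = X.
At extent ξ: n_M = 1 − X; n_D = X; n_I = 0.95 (inert).
n_T stays at 1.95 (no change in mole number).
With p_i = (n_i/n_T)P, K = p_D / (p_M).
This yields a degree-1 equation in X; solving on (0,1), X = 0.830.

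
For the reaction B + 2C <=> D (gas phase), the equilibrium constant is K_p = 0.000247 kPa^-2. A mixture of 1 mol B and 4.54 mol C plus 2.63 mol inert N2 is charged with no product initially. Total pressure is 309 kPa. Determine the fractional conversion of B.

Basis: 1 mol B initially; let X = conversion of B. Extent ξ = X.
At extent ξ: n_B = 1 − X; n_C = 4.54 − 2X; n_D = X; n_I = 2.63 (inert).
n_T = Σnᵢ = 8.17 − 2X.
y_i = n_i/n_T, p_i = y_i·P. K_p = p_D / (p_B p_C^2).
Setting this equal to 0.000247 kPa^-2 and taking the physical root (0 < X < 1) gives X = 0.823.

X = 0.823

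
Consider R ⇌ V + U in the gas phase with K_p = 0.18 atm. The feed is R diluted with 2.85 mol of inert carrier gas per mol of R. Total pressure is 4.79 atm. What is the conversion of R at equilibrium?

Take 1 mol R as basis and let X be its fractional conversion, so ξ = X.
Mole table: n_R = 1 − X; n_V = X; n_U = X; n_I = 2.85 (inert).
n_T = Σnᵢ = 3.85 + X.
y_i = n_i/n_T, p_i = y_i·P. K_p = p_V p_U / (p_R).
Substituting and setting equal to 0.18 atm gives a polynomial in X; the root in (0,1) is X = 0.325.

X = 0.325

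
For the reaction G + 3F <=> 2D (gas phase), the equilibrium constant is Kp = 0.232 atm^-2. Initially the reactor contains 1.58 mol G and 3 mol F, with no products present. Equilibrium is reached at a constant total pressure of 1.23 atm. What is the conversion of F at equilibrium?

X = 0.271

Basis: 3 mol F initially; let X = conversion of F. Extent ξ = X.
Mole table: n_G = 1.58 − X; n_F = 3 − 3X; n_D = 2X.
n_T = Σnᵢ = 4.58 − 2X.
With p_i = (n_i/n_T)P, Kp = p_D^2 / (p_G p_F^3).
This yields a degree-4 equation in X; solving on (0,1), X = 0.271.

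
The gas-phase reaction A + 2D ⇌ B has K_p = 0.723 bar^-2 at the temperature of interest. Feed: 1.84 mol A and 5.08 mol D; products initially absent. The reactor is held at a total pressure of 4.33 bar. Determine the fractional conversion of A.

Take 1.84 mol A as basis and let X be its fractional conversion, so ξ = 1.84X.
Species balance: n_A = 1.84 − 1.84X; n_D = 5.08 − 3.68X; n_B = 1.84X.
Summing: n_T = 6.92 − 3.68X.
y_i = n_i/n_T, p_i = y_i·P. K_p = p_B / (p_A p_D^2).
Equating to 0.723 bar^-2 and solving on 0 < X < 1: X = 0.797.

X = 0.797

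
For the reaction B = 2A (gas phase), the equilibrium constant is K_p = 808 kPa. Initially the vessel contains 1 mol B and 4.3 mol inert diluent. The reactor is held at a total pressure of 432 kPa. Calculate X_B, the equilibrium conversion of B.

X = 0.784

Let X = conversion of B (basis 1 mol B); extent of reaction ξ = X.
Moles: n_B = 1 − X; n_A = 2X; n_I = 4.3 (inert).
n_T = Σnᵢ = 5.3 + X.
Mole fractions y_i = n_i/n_T; K_p = p_A^2 / (p_B) with p_i = y_i·P.
Substituting and setting equal to 808 kPa gives a polynomial in X; the root in (0,1) is X = 0.784.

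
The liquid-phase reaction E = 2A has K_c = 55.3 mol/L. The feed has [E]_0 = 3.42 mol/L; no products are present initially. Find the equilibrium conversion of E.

X = 0.830

Let X = conversion of E; extent ξ = 3.42·X mol/L.
Concentrations: [E] = 3.42 − 3.42X; [A] = 6.84X.
K_c = [A]^2 / ([E]).
Solving K_c = 55.3 for X ∈ (0,1): X = 0.830.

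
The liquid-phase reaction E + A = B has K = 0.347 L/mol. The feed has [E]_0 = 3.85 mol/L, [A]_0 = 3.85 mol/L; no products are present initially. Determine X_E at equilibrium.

X = 0.432

Let X = conversion of E; extent ξ = 3.85·X mol/L.
Concentrations: [E] = 3.85 − 3.85X; [A] = 3.85 − 3.85X; [B] = 3.85X.
K = [B] / ([E] [A]).
This equals 0.347 at X = 0.432 (the root in 0 < X < 1).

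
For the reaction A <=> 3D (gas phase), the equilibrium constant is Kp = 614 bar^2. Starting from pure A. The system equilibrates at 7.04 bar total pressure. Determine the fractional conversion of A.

Let X = conversion of A (basis 1 mol A); extent of reaction ξ = X.
At extent ξ: n_A = 1 − X; n_D = 3X.
n_T = Σnᵢ = 1 + 2X.
y_i = n_i/n_T, p_i = y_i·P. Kp = p_D^3 / (p_A).
Equating to 614 bar^2 and solving on 0 < X < 1: X = 0.826.

X = 0.826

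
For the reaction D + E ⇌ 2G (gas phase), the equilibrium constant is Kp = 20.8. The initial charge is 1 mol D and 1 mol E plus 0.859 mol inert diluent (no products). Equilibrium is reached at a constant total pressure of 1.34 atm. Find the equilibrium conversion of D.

Basis: 1 mol D initially; let X = conversion of D. Extent ξ = X.
Mole table: n_D = 1 − X; n_E = 1 − X; n_G = 2X; n_I = 0.859 (inert).
n_T stays at 2.86 (no change in mole number).
Mole fractions y_i = n_i/n_T; Kp = p_G^2 / (p_D p_E) with p_i = y_i·P.
Substituting and setting equal to 20.8 gives a polynomial in X; the root in (0,1) is X = 0.695.

X = 0.695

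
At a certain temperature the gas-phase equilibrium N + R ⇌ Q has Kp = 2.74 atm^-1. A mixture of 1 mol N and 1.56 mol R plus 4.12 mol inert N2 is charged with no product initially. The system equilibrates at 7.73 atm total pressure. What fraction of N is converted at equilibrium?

Basis: 1 mol N initially; let X = conversion of N. Extent ξ = X.
Moles: n_N = 1 − X; n_R = 1.56 − X; n_Q = X; n_I = 4.12 (inert).
Total moles n_T = 6.68 − X.
Mole fractions y_i = n_i/n_T; Kp = p_Q / (p_N p_R) with p_i = y_i·P.
Setting this equal to 2.74 atm^-1 and taking the physical root (0 < X < 1) gives X = 0.744.

X = 0.744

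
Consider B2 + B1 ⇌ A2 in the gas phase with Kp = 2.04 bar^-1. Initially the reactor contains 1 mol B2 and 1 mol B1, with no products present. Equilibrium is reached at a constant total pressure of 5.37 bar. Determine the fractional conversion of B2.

X = 0.711

Take 1 mol B2 as basis and let X be its fractional conversion, so ξ = X.
Mole table: n_B2 = 1 − X; n_B1 = 1 − X; n_A2 = X.
Total moles n_T = 2 − X.
Mole fractions y_i = n_i/n_T; Kp = p_A2 / (p_B2 p_B1) with p_i = y_i·P.
Substituting and setting equal to 2.04 bar^-1 gives a polynomial in X; the root in (0,1) is X = 0.711.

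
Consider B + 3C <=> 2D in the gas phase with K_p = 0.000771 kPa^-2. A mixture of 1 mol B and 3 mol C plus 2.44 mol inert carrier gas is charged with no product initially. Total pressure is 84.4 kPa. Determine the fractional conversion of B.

Take 1 mol B as basis and let X be its fractional conversion, so ξ = X.
Moles: n_B = 1 − X; n_C = 3 − 3X; n_D = 2X; n_I = 2.44 (inert).
Total moles n_T = 6.44 − 2X.
With p_i = (n_i/n_T)P, K_p = p_D^2 / (p_B p_C^3).
Substituting and setting equal to 0.000771 kPa^-2 gives a polynomial in X; the root in (0,1) is X = 0.395.

X = 0.395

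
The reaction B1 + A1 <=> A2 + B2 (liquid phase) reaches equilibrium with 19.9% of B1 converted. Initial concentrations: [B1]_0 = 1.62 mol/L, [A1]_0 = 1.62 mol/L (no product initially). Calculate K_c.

K_c = 0.0617

Let X = conversion of B1.
Concentrations: [B1] = 1.62 − 1.62X; [A1] = 1.62 − 1.62X; [A2] = 1.62X; [B2] = 1.62X.
At X = 0.199: [B1] = 1.3, [A1] = 1.3, [A2] = 0.322, [B2] = 0.322.
K_c = [A2] [B2] / ([B1] [A1]) = 0.0617.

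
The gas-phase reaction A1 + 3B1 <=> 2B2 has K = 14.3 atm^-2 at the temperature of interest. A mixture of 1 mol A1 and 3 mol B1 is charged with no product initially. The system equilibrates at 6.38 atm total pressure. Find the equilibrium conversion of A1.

Let X = conversion of A1 (basis 1 mol A1); extent of reaction ξ = X.
Moles: n_A1 = 1 − X; n_B1 = 3 − 3X; n_B2 = 2X.
Total moles n_T = 4 − 2X.
Mole fractions y_i = n_i/n_T; K = p_B2^2 / (p_A1 p_B1^3) with p_i = y_i·P.
Substituting and setting equal to 14.3 atm^-2 gives a polynomial in X; the root in (0,1) is X = 0.824.

X = 0.824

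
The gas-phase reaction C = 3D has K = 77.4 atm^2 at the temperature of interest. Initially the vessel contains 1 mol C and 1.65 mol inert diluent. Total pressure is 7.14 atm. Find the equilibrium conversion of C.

Let X = conversion of C (basis 1 mol C); extent of reaction ξ = X.
Mole table: n_C = 1 − X; n_D = 3X; n_I = 1.65 (inert).
n_T = Σnᵢ = 2.65 + 2X.
With p_i = (n_i/n_T)P, K = p_D^3 / (p_C).
Substituting and setting equal to 77.4 atm^2 gives a polynomial in X; the root in (0,1) is X = 0.667.

X = 0.667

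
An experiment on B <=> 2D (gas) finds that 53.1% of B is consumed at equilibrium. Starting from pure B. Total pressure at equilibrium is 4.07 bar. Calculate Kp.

Kp = 6.39 bar

Basis: 1 mol B initially; let X = conversion of B. Extent ξ = X.
At extent ξ: n_B = 1 − X; n_D = 2X.
Total moles n_T = 1 + X.
At X = 0.531: n_B = 0.469, n_D = 1.06, n_T = 1.53.
p_i = (n_i/n_T)·P. Kp = p_D^2 / (p_B) = 6.39 bar.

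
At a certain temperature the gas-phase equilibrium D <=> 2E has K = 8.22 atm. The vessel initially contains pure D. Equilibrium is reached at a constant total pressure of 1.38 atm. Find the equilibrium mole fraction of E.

y_E = 0.872

Basis: 1 mol D initially; let X = conversion of D. Extent ξ = X.
Species balance: n_D = 1 − X; n_E = 2X.
n_T = Σnᵢ = 1 + X.
With p_i = (n_i/n_T)P, K = p_E^2 / (p_D).
This yields a degree-2 equation in X; solving on (0,1), X = 0.773.
Then n_E = 1.55, n_T = 1.77, so y_E = 0.872.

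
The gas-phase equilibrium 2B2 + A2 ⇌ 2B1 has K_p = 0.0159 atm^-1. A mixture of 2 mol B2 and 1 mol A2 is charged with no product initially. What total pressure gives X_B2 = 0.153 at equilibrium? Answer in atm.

P = 6.9 atm

Take 2 mol B2 as basis and let X be its fractional conversion, so ξ = X.
Species balance: n_B2 = 2 − 2X; n_A2 = 1 − X; n_B1 = 2X.
Summing: n_T = 3 − X.
K_p = p_B1^2 / (p_B2^2 p_A2) with p_i = (n_i/n_T)·P.
At X = 0.153: the mole-fraction product g(X) = Π y_i^ν_i = 0.1097. Since K_p = g(X)·P^{-1}, P = (g/K_p)^(1/1) = (0.1097/0.0159)^(1/1) = 6.9 atm.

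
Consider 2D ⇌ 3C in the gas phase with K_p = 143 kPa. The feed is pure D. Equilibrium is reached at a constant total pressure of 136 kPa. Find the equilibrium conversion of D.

Take 1 mol D as basis and let X be its fractional conversion, so ξ = 0.5X.
Species balance: n_D = 1 − X; n_C = 1.5X.
Total moles n_T = 1 + 0.5X.
With p_i = (n_i/n_T)P, K_p = p_C^3 / (p_D^2).
This yields a degree-3 equation in X; solving on (0,1), X = 0.474.

X = 0.474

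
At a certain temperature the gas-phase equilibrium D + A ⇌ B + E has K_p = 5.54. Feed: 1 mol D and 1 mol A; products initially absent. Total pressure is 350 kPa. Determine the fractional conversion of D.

Basis: 1 mol D initially; let X = conversion of D. Extent ξ = X.
Mole table: n_D = 1 − X; n_A = 1 − X; n_B = X; n_E = X.
n_T stays at 2 (no change in mole number).
With p_i = (n_i/n_T)P, K_p = p_B p_E / (p_D p_A).
Equating to 5.54 and solving on 0 < X < 1: X = 0.702.

X = 0.702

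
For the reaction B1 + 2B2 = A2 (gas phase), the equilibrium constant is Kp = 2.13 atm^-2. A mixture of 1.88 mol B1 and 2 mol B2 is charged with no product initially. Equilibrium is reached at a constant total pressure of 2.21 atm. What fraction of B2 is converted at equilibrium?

Take 2 mol B2 as basis and let X be its fractional conversion, so ξ = X.
Species balance: n_B1 = 1.88 − X; n_B2 = 2 − 2X; n_A2 = X.
Summing: n_T = 3.88 − 2X.
y_i = n_i/n_T, p_i = y_i·P. Kp = p_A2 / (p_B1 p_B2^2).
Substituting and setting equal to 2.13 atm^-2 gives a polynomial in X; the root in (0,1) is X = 0.704.

X = 0.704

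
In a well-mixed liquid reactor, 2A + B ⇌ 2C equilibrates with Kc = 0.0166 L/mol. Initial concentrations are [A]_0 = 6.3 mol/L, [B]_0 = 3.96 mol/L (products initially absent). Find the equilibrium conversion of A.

Let X = conversion of A; extent ξ = 6.3X/2 mol/L.
Concentrations: [A] = 6.3 − 6.3X; [B] = 3.96 − 3.15X; [C] = 6.3X.
Kc = [C]^2 / ([A]^2 [B]).
This equals 0.0166 at X = 0.191 (the root in 0 < X < 1).

X = 0.191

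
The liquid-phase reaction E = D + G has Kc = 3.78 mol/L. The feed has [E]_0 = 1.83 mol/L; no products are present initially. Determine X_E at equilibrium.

Let X = conversion of E; extent ξ = 1.83·X mol/L.
Concentrations: [E] = 1.83 − 1.83X; [D] = 1.83X; [G] = 1.83X.
Kc = [D] [G] / ([E]).
This equals 3.78 at X = 0.737 (the root in 0 < X < 1).

X = 0.737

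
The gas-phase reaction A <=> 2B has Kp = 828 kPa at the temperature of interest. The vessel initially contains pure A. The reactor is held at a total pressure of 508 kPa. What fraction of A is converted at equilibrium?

X = 0.538

Take 1 mol A as basis and let X be its fractional conversion, so ξ = X.
Moles: n_A = 1 − X; n_B = 2X.
Summing: n_T = 1 + X.
With p_i = (n_i/n_T)P, Kp = p_B^2 / (p_A).
Equating to 828 kPa and solving on 0 < X < 1: X = 0.538.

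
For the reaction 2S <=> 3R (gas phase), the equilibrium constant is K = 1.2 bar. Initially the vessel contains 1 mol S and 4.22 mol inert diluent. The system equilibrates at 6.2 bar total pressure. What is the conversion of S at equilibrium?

Take 1 mol S as basis and let X be its fractional conversion, so ξ = 0.5X.
Moles: n_S = 1 − X; n_R = 1.5X; n_I = 4.22 (inert).
Summing: n_T = 5.22 + 0.5X.
y_i = n_i/n_T, p_i = y_i·P. K = p_R^3 / (p_S^2).
Substituting and setting equal to 1.2 bar gives a polynomial in X; the root in (0,1) is X = 0.454.

X = 0.454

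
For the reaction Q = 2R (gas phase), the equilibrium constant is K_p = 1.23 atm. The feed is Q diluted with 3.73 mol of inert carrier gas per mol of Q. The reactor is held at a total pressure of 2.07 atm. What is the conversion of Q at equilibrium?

X = 0.577

Take 1 mol Q as basis and let X be its fractional conversion, so ξ = X.
At extent ξ: n_Q = 1 − X; n_R = 2X; n_I = 3.73 (inert).
n_T = Σnᵢ = 4.73 + X.
With p_i = (n_i/n_T)P, K_p = p_R^2 / (p_Q).
This yields a degree-2 equation in X; solving on (0,1), X = 0.577.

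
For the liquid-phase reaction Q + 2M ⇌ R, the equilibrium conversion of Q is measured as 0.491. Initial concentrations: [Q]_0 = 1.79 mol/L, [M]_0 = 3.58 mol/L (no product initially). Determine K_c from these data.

K_c = 0.291 (mol/L)^-2

Let X = conversion of Q.
Concentrations: [Q] = 1.79 − 1.79X; [M] = 3.58 − 3.58X; [R] = 1.79X.
At X = 0.491: [Q] = 0.911, [M] = 1.82, [R] = 0.879.
K_c = [R] / ([Q] [M]^2) = 0.291 (mol/L)^-2.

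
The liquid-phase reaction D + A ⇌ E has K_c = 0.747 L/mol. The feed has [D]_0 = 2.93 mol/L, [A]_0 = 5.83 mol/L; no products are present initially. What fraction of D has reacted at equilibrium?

X = 0.733

Let X = conversion of D; extent ξ = 2.93·X mol/L.
Concentrations: [D] = 2.93 − 2.93X; [A] = 5.83 − 2.93X; [E] = 2.93X.
K_c = [E] / ([D] [A]).
Equating to 0.747 L/mol: the physical root is X = 0.733.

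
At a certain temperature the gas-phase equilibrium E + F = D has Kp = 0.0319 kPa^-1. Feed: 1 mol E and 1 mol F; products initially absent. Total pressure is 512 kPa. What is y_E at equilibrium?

y_E = 0.194

Basis: 1 mol E initially; let X = conversion of E. Extent ξ = X.
At extent ξ: n_E = 1 − X; n_F = 1 − X; n_D = X.
n_T = Σnᵢ = 2 − X.
With p_i = (n_i/n_T)P, Kp = p_D / (p_E p_F).
Equating to 0.0319 kPa^-1 and solving on 0 < X < 1: X = 0.760.
Then n_E = 0.24, n_T = 1.24, so y_E = 0.194.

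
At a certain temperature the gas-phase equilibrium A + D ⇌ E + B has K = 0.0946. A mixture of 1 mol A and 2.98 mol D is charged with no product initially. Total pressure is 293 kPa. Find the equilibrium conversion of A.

X = 0.388

Take 1 mol A as basis and let X be its fractional conversion, so ξ = X.
At extent ξ: n_A = 1 − X; n_D = 2.98 − X; n_E = X; n_B = X.
Since Δν = 0, n_T = 3.98 throughout.
With p_i = (n_i/n_T)P, K = p_E p_B / (p_A p_D).
Equating to 0.0946 and solving on 0 < X < 1: X = 0.388.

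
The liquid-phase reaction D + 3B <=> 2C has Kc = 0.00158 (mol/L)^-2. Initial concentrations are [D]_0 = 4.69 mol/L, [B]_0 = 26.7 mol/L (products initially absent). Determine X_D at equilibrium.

X = 0.531

Let X = conversion of D; extent ξ = 4.69·X mol/L.
Concentrations: [D] = 4.69 − 4.69X; [B] = 26.7 − 14.1X; [C] = 9.38X.
Kc = [C]^2 / ([D] [B]^3).
This equals 0.00158 at X = 0.531 (the root in 0 < X < 1).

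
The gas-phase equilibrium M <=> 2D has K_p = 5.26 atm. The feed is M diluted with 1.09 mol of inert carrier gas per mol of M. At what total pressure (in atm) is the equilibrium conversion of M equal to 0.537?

Basis: 1 mol M initially; let X = conversion of M. Extent ξ = X.
Mole table: n_M = 1 − X; n_D = 2X; n_I = 1.09 (inert).
Summing: n_T = 2.09 + X.
K_p = p_D^2 / (p_M) with p_i = (n_i/n_T)·P.
At X = 0.537: the mole-fraction product g(X) = Π y_i^ν_i = 0.9483. Since K_p = g(X)·P^{1}, P = (K_p/g)^(1/1) = (5.26/0.9483)^(1/1) = 5.55 atm.

P = 5.55 atm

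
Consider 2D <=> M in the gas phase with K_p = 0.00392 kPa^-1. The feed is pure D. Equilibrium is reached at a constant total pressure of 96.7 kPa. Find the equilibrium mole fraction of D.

Basis: 1 mol D initially; let X = conversion of D. Extent ξ = 0.5X.
Mole table: n_D = 1 − X; n_M = 0.5X.
Total moles n_T = 1 − 0.5X.
With p_i = (n_i/n_T)P, K_p = p_M / (p_D^2).
Equating to 0.00392 kPa^-1 and solving on 0 < X < 1: X = 0.370.
Then n_D = 0.63, n_T = 0.815, so y_D = 0.773.

y_D = 0.773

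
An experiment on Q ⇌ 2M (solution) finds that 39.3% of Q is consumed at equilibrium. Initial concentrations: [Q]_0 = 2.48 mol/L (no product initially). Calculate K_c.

Let X = conversion of Q.
Concentrations: [Q] = 2.48 − 2.48X; [M] = 4.96X.
At X = 0.393: [Q] = 1.51, [M] = 1.95.
K_c = [M]^2 / ([Q]) = 2.52 mol/L.

K_c = 2.52 mol/L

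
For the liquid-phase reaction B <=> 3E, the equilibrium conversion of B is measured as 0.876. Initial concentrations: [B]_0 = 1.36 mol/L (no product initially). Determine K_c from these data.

K_c = 271 (mol/L)^2

Let X = conversion of B.
Concentrations: [B] = 1.36 − 1.36X; [E] = 4.08X.
At X = 0.876: [B] = 0.169, [E] = 3.57.
K_c = [E]^3 / ([B]) = 271 (mol/L)^2.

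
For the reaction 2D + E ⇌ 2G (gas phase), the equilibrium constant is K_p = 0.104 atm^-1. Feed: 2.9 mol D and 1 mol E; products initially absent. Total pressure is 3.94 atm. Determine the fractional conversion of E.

Basis: 1 mol E initially; let X = conversion of E. Extent ξ = X.
At extent ξ: n_D = 2.9 − 2X; n_E = 1 − X; n_G = 2X.
n_T = Σnᵢ = 3.9 − X.
y_i = n_i/n_T, p_i = y_i·P. K_p = p_G^2 / (p_D^2 p_E).
Substituting and setting equal to 0.104 atm^-1 gives a polynomial in X; the root in (0,1) is X = 0.317.

X = 0.317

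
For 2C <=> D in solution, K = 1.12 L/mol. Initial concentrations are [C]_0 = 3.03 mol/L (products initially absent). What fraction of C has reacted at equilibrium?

Let X = conversion of C; extent ξ = 3.03X/2 mol/L.
Concentrations: [C] = 3.03 − 3.03X; [D] = 1.51X.
K = [D] / ([C]^2).
Solving K = 1.12 for X ∈ (0,1): X = 0.683.

X = 0.683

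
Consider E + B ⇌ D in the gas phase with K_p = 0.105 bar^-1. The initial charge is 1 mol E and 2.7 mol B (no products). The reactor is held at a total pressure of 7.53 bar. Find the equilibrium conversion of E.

X = 0.357

Let X = conversion of E (basis 1 mol E); extent of reaction ξ = X.
At extent ξ: n_E = 1 − X; n_B = 2.7 − X; n_D = X.
Total moles n_T = 3.7 − X.
Mole fractions y_i = n_i/n_T; K_p = p_D / (p_E p_B) with p_i = y_i·P.
Equating to 0.105 bar^-1 and solving on 0 < X < 1: X = 0.357.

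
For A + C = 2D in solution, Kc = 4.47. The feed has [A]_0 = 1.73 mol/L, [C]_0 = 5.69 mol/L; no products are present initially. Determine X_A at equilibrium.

X = 0.782

Let X = conversion of A; extent ξ = 1.73·X mol/L.
Concentrations: [A] = 1.73 − 1.73X; [C] = 5.69 − 1.73X; [D] = 3.46X.
Kc = [D]^2 / ([A] [C]).
This equals 4.47 at X = 0.782 (the root in 0 < X < 1).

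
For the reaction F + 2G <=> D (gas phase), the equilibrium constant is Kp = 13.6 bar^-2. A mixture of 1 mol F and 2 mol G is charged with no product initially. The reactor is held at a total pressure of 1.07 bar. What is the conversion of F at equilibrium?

X = 0.693

Basis: 1 mol F initially; let X = conversion of F. Extent ξ = X.
Moles: n_F = 1 − X; n_G = 2 − 2X; n_D = X.
Total moles n_T = 3 − 2X.
y_i = n_i/n_T, p_i = y_i·P. Kp = p_D / (p_F p_G^2).
Substituting and setting equal to 13.6 bar^-2 gives a polynomial in X; the root in (0,1) is X = 0.693.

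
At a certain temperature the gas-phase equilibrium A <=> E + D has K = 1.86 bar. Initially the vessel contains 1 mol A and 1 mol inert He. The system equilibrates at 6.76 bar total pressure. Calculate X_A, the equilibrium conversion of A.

X = 0.558

Let X = conversion of A (basis 1 mol A); extent of reaction ξ = X.
Mole table: n_A = 1 − X; n_E = X; n_D = X; n_I = 1 (inert).
Total moles n_T = 2 + X.
y_i = n_i/n_T, p_i = y_i·P. K = p_E p_D / (p_A).
This yields a degree-2 equation in X; solving on (0,1), X = 0.558.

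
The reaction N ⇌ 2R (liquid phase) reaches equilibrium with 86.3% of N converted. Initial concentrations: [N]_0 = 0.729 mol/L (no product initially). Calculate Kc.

Kc = 15.9 mol/L

Let X = conversion of N.
Concentrations: [N] = 0.729 − 0.729X; [R] = 1.46X.
At X = 0.863: [N] = 0.0999, [R] = 1.26.
Kc = [R]^2 / ([N]) = 15.9 mol/L.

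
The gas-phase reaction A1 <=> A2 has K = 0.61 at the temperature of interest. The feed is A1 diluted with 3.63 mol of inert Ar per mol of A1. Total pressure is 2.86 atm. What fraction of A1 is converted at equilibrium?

X = 0.379

Take 1 mol A1 as basis and let X be its fractional conversion, so ξ = X.
Species balance: n_A1 = 1 − X; n_A2 = X; n_I = 3.63 (inert).
Since Δν = 0, n_T = 4.63 throughout.
y_i = n_i/n_T, p_i = y_i·P. K = p_A2 / (p_A1).
Setting this equal to 0.61 and taking the physical root (0 < X < 1) gives X = 0.379.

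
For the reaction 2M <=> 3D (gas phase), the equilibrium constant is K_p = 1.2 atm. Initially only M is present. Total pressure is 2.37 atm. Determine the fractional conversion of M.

Take 1 mol M as basis and let X be its fractional conversion, so ξ = 0.5X.
Species balance: n_M = 1 − X; n_D = 1.5X.
Total moles n_T = 1 + 0.5X.
Mole fractions y_i = n_i/n_T; K_p = p_D^3 / (p_M^2) with p_i = y_i·P.
This yields a degree-3 equation in X; solving on (0,1), X = 0.401.

X = 0.401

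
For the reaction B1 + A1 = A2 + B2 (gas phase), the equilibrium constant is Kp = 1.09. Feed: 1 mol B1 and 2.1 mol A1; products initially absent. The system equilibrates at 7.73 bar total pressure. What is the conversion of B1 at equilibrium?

X = 0.690

Basis: 1 mol B1 initially; let X = conversion of B1. Extent ξ = X.
Moles: n_B1 = 1 − X; n_A1 = 2.1 − X; n_A2 = X; n_B2 = X.
Since Δν = 0, n_T = 3.1 throughout.
y_i = n_i/n_T, p_i = y_i·P. Kp = p_A2 p_B2 / (p_B1 p_A1).
Substituting and setting equal to 1.09 gives a polynomial in X; the root in (0,1) is X = 0.690.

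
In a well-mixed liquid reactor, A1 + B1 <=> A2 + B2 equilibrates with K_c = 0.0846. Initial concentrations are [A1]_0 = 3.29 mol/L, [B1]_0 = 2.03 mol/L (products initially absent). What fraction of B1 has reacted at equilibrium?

X = 0.284

Let X = conversion of B1; extent ξ = 2.03·X mol/L.
Concentrations: [A1] = 3.29 − 2.03X; [B1] = 2.03 − 2.03X; [A2] = 2.03X; [B2] = 2.03X.
K_c = [A2] [B2] / ([A1] [B1]).
This equals 0.0846 at X = 0.284 (the root in 0 < X < 1).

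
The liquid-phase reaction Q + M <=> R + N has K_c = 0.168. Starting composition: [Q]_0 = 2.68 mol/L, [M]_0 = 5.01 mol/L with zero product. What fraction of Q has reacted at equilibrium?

Let X = conversion of Q; extent ξ = 2.68·X mol/L.
Concentrations: [Q] = 2.68 − 2.68X; [M] = 5.01 − 2.68X; [R] = 2.68X; [N] = 2.68X.
K_c = [R] [N] / ([Q] [M]).
Equating to 0.168: the physical root is X = 0.390.

X = 0.390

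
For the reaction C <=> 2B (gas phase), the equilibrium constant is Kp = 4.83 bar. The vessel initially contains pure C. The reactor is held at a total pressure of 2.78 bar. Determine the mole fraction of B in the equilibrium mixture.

y_B = 0.710

Basis: 1 mol C initially; let X = conversion of C. Extent ξ = X.
Species balance: n_C = 1 − X; n_B = 2X.
Summing: n_T = 1 + X.
With p_i = (n_i/n_T)P, Kp = p_B^2 / (p_C).
Equating to 4.83 bar and solving on 0 < X < 1: X = 0.550.
Then n_B = 1.1, n_T = 1.55, so y_B = 0.710.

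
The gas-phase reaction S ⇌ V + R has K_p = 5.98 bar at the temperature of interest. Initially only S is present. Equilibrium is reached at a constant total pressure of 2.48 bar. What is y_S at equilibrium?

y_S = 0.087

Basis: 1 mol S initially; let X = conversion of S. Extent ξ = X.
Mole table: n_S = 1 − X; n_V = X; n_R = X.
n_T = Σnᵢ = 1 + X.
Mole fractions y_i = n_i/n_T; K_p = p_V p_R / (p_S) with p_i = y_i·P.
Substituting and setting equal to 5.98 bar gives a polynomial in X; the root in (0,1) is X = 0.841.
Then n_S = 0.159, n_T = 1.84, so y_S = 0.087.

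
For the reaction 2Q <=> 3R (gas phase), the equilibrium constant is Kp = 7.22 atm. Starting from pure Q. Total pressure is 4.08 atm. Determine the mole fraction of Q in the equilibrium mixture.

Let X = conversion of Q (basis 1 mol Q); extent of reaction ξ = 0.5X.
Moles: n_Q = 1 − X; n_R = 1.5X.
Total moles n_T = 1 + 0.5X.
Mole fractions y_i = n_i/n_T; Kp = p_R^3 / (p_Q^2) with p_i = y_i·P.
This yields a degree-3 equation in X; solving on (0,1), X = 0.528.
Then n_Q = 0.472, n_T = 1.26, so y_Q = 0.373.

y_Q = 0.373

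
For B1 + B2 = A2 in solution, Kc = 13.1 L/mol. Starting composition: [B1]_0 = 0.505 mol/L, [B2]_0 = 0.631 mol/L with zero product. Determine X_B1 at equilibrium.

X = 0.763

Let X = conversion of B1; extent ξ = 0.505·X mol/L.
Concentrations: [B1] = 0.505 − 0.505X; [B2] = 0.631 − 0.505X; [A2] = 0.505X.
Kc = [A2] / ([B1] [B2]).
Solving Kc = 13.1 for X ∈ (0,1): X = 0.763.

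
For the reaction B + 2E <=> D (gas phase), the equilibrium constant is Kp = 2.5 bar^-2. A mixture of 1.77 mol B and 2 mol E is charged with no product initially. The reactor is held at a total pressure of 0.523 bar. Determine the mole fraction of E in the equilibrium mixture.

Basis: 2 mol E initially; let X = conversion of E. Extent ξ = X.
Moles: n_B = 1.77 − X; n_E = 2 − 2X; n_D = X.
n_T = Σnᵢ = 3.77 − 2X.
Mole fractions y_i = n_i/n_T; Kp = p_D / (p_B p_E^2) with p_i = y_i·P.
Equating to 2.5 bar^-2 and solving on 0 < X < 1: X = 0.229.
Then n_E = 1.54, n_T = 3.31, so y_E = 0.466.

y_E = 0.466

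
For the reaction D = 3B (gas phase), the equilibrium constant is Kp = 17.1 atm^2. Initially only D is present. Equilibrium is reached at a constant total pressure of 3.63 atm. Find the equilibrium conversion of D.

X = 0.457

Take 1 mol D as basis and let X be its fractional conversion, so ξ = X.
Moles: n_D = 1 − X; n_B = 3X.
n_T = Σnᵢ = 1 + 2X.
With p_i = (n_i/n_T)P, Kp = p_B^3 / (p_D).
This yields a degree-3 equation in X; solving on (0,1), X = 0.457.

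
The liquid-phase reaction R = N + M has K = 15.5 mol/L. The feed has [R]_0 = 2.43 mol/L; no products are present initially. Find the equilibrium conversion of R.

Let X = conversion of R; extent ξ = 2.43·X mol/L.
Concentrations: [R] = 2.43 − 2.43X; [N] = 2.43X; [M] = 2.43X.
K = [N] [M] / ([R]).
Setting equal to 15.5 and solving for X on (0,1) gives X = 0.879.

X = 0.879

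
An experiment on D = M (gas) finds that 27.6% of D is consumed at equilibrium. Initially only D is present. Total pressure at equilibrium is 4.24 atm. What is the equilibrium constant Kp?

Kp = 0.381

Basis: 1 mol D initially; let X = conversion of D. Extent ξ = X.
Mole table: n_D = 1 − X; n_M = X.
Since Δν = 0, n_T = 1 throughout.
At X = 0.276: n_D = 0.724, n_M = 0.276, n_T = 1.
p_i = (n_i/n_T)·P. Kp = p_M / (p_D) = 0.381.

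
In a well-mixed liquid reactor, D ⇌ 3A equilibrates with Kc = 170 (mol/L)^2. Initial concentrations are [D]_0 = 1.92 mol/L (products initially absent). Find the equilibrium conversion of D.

X = 0.752

Let X = conversion of D; extent ξ = 1.92·X mol/L.
Concentrations: [D] = 1.92 − 1.92X; [A] = 5.76X.
Kc = [A]^3 / ([D]).
Solving Kc = 170 for X ∈ (0,1): X = 0.752.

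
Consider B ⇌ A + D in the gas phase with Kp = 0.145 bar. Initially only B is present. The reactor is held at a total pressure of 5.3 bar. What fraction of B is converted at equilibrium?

Basis: 1 mol B initially; let X = conversion of B. Extent ξ = X.
Moles: n_B = 1 − X; n_A = X; n_D = X.
Summing: n_T = 1 + X.
y_i = n_i/n_T, p_i = y_i·P. Kp = p_A p_D / (p_B).
Substituting and setting equal to 0.145 bar gives a polynomial in X; the root in (0,1) is X = 0.163.

X = 0.163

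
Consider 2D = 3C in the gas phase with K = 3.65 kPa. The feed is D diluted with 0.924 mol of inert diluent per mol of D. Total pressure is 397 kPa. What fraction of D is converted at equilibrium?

Take 1 mol D as basis and let X be its fractional conversion, so ξ = 0.5X.
Mole table: n_D = 1 − X; n_C = 1.5X; n_I = 0.924 (inert).
n_T = Σnᵢ = 1.92 + 0.5X.
Mole fractions y_i = n_i/n_T; K = p_C^3 / (p_D^2) with p_i = y_i·P.
Setting this equal to 3.65 kPa and taking the physical root (0 < X < 1) gives X = 0.157.

X = 0.157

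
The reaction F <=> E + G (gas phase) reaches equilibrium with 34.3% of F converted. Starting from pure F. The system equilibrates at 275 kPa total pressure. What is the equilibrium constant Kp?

Take 1 mol F as basis and let X be its fractional conversion, so ξ = X.
Moles: n_F = 1 − X; n_E = X; n_G = X.
Summing: n_T = 1 + X.
At X = 0.343: n_F = 0.657, n_E = 0.343, n_G = 0.343, n_T = 1.34.
p_i = (n_i/n_T)·P. Kp = p_E p_G / (p_F) = 36.7 kPa.

Kp = 36.7 kPa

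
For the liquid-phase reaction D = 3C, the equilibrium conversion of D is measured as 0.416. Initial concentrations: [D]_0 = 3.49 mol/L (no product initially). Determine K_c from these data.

K_c = 40.5 (mol/L)^2

Let X = conversion of D.
Concentrations: [D] = 3.49 − 3.49X; [C] = 10.5X.
At X = 0.416: [D] = 2.04, [C] = 4.36.
K_c = [C]^3 / ([D]) = 40.5 (mol/L)^2.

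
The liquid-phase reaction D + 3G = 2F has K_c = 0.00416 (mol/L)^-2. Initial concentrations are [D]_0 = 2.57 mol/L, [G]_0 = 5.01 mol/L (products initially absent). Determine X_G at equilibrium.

Let X = conversion of G; extent ξ = 5.01X/3 mol/L.
Concentrations: [D] = 2.57 − 1.67X; [G] = 5.01 − 5.01X; [F] = 3.34X.
K_c = [F]^2 / ([D] [G]^3).
Equating to 0.00416 (mol/L)^-2: the physical root is X = 0.221.

X = 0.221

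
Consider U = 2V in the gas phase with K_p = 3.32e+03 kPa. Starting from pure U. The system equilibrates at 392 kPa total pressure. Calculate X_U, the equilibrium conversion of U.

Basis: 1 mol U initially; let X = conversion of U. Extent ξ = X.
At extent ξ: n_U = 1 − X; n_V = 2X.
n_T = Σnᵢ = 1 + X.
Mole fractions y_i = n_i/n_T; K_p = p_V^2 / (p_U) with p_i = y_i·P.
This yields a degree-2 equation in X; solving on (0,1), X = 0.824.

X = 0.824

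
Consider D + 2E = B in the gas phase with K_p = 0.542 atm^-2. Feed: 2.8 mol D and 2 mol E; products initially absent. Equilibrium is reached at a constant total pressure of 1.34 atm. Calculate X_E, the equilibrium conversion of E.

X = 0.282

Basis: 2 mol E initially; let X = conversion of E. Extent ξ = X.
At extent ξ: n_D = 2.8 − X; n_E = 2 − 2X; n_B = X.
Total moles n_T = 4.8 − 2X.
y_i = n_i/n_T, p_i = y_i·P. K_p = p_B / (p_D p_E^2).
Substituting and setting equal to 0.542 atm^-2 gives a polynomial in X; the root in (0,1) is X = 0.282.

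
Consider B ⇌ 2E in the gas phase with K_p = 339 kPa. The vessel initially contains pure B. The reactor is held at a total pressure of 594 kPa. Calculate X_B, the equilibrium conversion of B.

Let X = conversion of B (basis 1 mol B); extent of reaction ξ = X.
At extent ξ: n_B = 1 − X; n_E = 2X.
Total moles n_T = 1 + X.
y_i = n_i/n_T, p_i = y_i·P. K_p = p_E^2 / (p_B).
Setting this equal to 339 kPa and taking the physical root (0 < X < 1) gives X = 0.353.

X = 0.353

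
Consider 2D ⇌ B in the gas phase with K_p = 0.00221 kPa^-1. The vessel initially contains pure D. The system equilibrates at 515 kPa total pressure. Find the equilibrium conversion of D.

Let X = conversion of D (basis 1 mol D); extent of reaction ξ = 0.5X.
Species balance: n_D = 1 − X; n_B = 0.5X.
n_T = Σnᵢ = 1 − 0.5X.
With p_i = (n_i/n_T)P, K_p = p_B / (p_D^2).
Setting this equal to 0.00221 kPa^-1 and taking the physical root (0 < X < 1) gives X = 0.576.

X = 0.576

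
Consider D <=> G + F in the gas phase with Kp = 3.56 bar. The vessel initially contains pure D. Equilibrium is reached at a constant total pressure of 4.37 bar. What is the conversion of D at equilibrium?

X = 0.670

Take 1 mol D as basis and let X be its fractional conversion, so ξ = X.
Mole table: n_D = 1 − X; n_G = X; n_F = X.
Total moles n_T = 1 + X.
Mole fractions y_i = n_i/n_T; Kp = p_G p_F / (p_D) with p_i = y_i·P.
Substituting and setting equal to 3.56 bar gives a polynomial in X; the root in (0,1) is X = 0.670.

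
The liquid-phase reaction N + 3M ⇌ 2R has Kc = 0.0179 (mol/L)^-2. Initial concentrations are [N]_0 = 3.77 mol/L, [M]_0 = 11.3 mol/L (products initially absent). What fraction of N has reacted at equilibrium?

X = 0.428

Let X = conversion of N; extent ξ = 3.77·X mol/L.
Concentrations: [N] = 3.77 − 3.77X; [M] = 11.3 − 11.3X; [R] = 7.54X.
Kc = [R]^2 / ([N] [M]^3).
This equals 0.0179 at X = 0.428 (the root in 0 < X < 1).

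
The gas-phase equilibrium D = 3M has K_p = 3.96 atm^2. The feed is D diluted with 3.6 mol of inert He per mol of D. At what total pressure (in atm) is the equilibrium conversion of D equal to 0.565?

Take 1 mol D as basis and let X be its fractional conversion, so ξ = X.
Moles: n_D = 1 − X; n_M = 3X; n_I = 3.6 (inert).
Summing: n_T = 4.6 + 2X.
K_p = p_M^3 / (p_D) with p_i = (n_i/n_T)·P.
At X = 0.565: the mole-fraction product g(X) = Π y_i^ν_i = 0.341. Since K_p = g(X)·P^{2}, P = (K_p/g)^(1/2) = (3.96/0.341)^(1/2) = 3.41 atm.

P = 3.41 atm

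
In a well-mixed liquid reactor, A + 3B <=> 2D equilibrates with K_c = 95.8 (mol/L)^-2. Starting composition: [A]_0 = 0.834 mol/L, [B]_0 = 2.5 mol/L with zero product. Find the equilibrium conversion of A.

X = 0.805

Let X = conversion of A; extent ξ = 0.834·X mol/L.
Concentrations: [A] = 0.834 − 0.834X; [B] = 2.5 − 2.5X; [D] = 1.67X.
K_c = [D]^2 / ([A] [B]^3).
This equals 95.8 at X = 0.805 (the root in 0 < X < 1).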